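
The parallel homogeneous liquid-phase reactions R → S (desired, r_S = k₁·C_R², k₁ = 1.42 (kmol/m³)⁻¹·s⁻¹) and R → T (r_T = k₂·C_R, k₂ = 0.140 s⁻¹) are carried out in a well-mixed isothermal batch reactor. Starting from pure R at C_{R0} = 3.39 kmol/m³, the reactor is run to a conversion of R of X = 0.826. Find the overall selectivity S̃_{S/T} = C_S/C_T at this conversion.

16.5

C_R = C_{R0}(1−X) = 0.5899 kmol/m³.
Along a PFR/batch, dC_T/dC_R = −r_T/(r_S+r_T) = −k₂/(k₂+k₁·C_R).
Integrating from C_{R0} to C_R: C_T = (0.140/1.42)·ln[(0.140+1.42·3.39)/(0.140+1.42·0.590)] = 0.09859·ln(4.954/0.9776) = 0.1600 kmol/m³.
Then C_S = (C_{R0}−C_R) − C_T = 2.800 − 0.1600 = 2.640 kmol/m³.
S̃_{S/T} = C_S/C_T = 2.640/0.1600 = 16.5.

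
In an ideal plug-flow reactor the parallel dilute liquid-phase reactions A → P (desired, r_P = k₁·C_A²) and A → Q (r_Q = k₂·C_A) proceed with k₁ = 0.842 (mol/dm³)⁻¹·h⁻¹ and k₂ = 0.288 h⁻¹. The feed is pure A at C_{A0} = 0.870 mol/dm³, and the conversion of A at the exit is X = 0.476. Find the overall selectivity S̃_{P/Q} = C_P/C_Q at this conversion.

1.90

C_A = C_{A0}(1−X) = 0.4559 mol/dm³.
Along a PFR/batch, dC_Q/dC_A = −r_Q/(r_P+r_Q) = −k₂/(k₂+k₁·C_A).
Integrating from C_{A0} to C_A: C_Q = (0.288/0.842)·ln[(0.288+0.842·0.870)/(0.288+0.842·0.456)] = 0.3420·ln(1.021/0.6719) = 0.1430 mol/dm³.
Then C_P = (C_{A0}−C_A) − C_Q = 0.4141 − 0.1430 = 0.2711 mol/dm³.
S̃_{P/Q} = C_P/C_Q = 0.2711/0.1430 = 1.90.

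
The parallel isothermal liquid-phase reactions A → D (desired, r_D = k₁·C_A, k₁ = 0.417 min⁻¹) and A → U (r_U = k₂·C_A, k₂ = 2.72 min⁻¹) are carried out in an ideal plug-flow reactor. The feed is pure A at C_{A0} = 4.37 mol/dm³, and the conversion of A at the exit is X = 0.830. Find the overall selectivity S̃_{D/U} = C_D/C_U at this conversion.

C_A = C_{A0}(1−X) = 0.7429 mol/dm³.
Both paths are first order in A, so the instantaneous fraction to D is constant: dC_D/d(−C_A) = k₁/(k₁+k₂) = 0.1329.
C_D = 0.1329·(C_{A0}−C_A) = 0.1329×3.627 = 0.482 mol/dm³.
C_U = (C_{A0}−C_A)−C_D = 3.145 mol/dm³; S̃_{D/U} = 0.4821/3.145 = 0.153.

0.153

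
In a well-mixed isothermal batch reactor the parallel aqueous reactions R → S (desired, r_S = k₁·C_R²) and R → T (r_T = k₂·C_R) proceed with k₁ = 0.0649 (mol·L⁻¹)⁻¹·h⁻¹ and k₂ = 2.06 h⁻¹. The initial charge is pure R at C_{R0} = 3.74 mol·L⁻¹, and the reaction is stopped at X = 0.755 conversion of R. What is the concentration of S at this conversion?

C_R = C_{R0}(1−X) = 0.9163 mol·L⁻¹.
Along a PFR/batch, dC_T/dC_R = −r_T/(r_S+r_T) = −k₂/(k₂+k₁·C_R).
Integrating from C_{R0} to C_R: C_T = (2.06/0.0649)·ln[(2.06+0.0649·3.74)/(2.06+0.0649·0.916)] = 31.74·ln(2.303/2.119) = 2.632 mol·L⁻¹.
Then C_S = (C_{R0}−C_R) − C_T = 2.824 − 2.632 = 0.1915 mol·L⁻¹.

0.191 mol·L⁻¹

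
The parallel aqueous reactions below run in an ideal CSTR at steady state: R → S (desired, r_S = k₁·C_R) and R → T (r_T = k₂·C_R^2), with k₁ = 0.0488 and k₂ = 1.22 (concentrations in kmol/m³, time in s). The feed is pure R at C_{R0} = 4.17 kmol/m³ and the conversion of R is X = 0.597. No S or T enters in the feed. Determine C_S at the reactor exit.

0.0579 kmol/m³

Exit C_R = C_{R0}(1−X) = 4.17×0.403 = 1.681 kmol/m³.
A CSTR operates uniformly at the exit composition, giving r_S = 0.08201 and r_T = 3.445 (each k·C_R^n at C_R = 1.681).
Fraction of consumed R going to S: r_S/(r_S+r_T) = 0.02325.
C_S = 0.02325·C_{R0}·X = 0.02325×4.17×0.597 = 0.0579 kmol/m³.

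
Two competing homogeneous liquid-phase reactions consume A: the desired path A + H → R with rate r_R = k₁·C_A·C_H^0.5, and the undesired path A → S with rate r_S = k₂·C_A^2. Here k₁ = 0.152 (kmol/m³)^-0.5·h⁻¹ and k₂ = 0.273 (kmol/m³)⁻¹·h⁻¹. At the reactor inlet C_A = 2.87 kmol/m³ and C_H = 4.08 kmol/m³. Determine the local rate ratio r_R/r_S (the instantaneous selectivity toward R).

S_{R/S} = r_R/r_S = (k₁·C_A·C_H^0.5)/(k₂·C_A^2) = (k₁/k₂)·C_A⁻¹·C_H^0.5.
= (0.152×2.870×4.080^0.5) / (0.273×2.870^2) = 0.8812/2.249 = 0.392.

0.392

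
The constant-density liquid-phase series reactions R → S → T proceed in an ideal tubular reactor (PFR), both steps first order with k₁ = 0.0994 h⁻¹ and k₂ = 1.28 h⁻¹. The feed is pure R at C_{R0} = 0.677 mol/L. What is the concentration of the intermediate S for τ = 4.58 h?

For first-order series with pure R initially, C_S(τ) = k₁C_{R0}/(k₂−k₁)·(e^(−k₁τ) − e^(−k₂τ)).
e^(−k₁τ) = e^(−0.0994×4.58) = e^(−0.4553) = 0.6343; e^(−k₂τ) = e^(−5.862) = 0.002844.
C_S = 0.0994×0.677/(1.28−0.0994) × (0.6343−0.002844) = 0.05700×0.6314 = 0.03599 mol/L.

0.0360 mol/L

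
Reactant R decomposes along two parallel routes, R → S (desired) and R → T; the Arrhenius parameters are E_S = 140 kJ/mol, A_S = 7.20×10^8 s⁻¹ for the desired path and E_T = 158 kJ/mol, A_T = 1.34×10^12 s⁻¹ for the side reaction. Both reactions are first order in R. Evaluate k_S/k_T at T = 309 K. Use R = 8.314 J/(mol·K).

0.593

k_S/k_T = (A_S/A_T)·exp[−(E_S−E_T)/(RT)] = (A_S/A_T)·exp[(E_T−E_S)/(RT)].
(E_T−E_S)/(RT) = (158−140)×10³/(8.314×309) = 18000/2569 = 7.007.
k_S/k_T = (7.20×10^8/1.34×10^12)·exp(7.007) = 5.373×10^-4 × 1104 = 0.593.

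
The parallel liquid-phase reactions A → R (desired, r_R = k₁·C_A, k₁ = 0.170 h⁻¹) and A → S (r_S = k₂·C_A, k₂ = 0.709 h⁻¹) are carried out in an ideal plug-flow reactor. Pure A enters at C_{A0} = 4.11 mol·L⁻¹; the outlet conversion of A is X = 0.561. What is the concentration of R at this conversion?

0.446 mol·L⁻¹

C_A = C_{A0}(1−X) = 1.804 mol·L⁻¹.
Both paths are first order in A, so the instantaneous fraction to R is constant: dC_R/d(−C_A) = k₁/(k₁+k₂) = 0.1934.
C_R = 0.1934·(C_{A0}−C_A) = 0.1934×2.306 = 0.446 mol·L⁻¹.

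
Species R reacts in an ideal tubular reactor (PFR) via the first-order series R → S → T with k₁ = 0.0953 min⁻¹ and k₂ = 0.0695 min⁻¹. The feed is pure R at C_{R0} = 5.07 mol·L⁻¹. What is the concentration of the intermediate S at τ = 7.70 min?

1.98 mol·L⁻¹

The intermediate concentration in a first-order A→B→C sequence is C_S = k₁C_{R0}(e^(−k₁τ) − e^(−k₂τ))/(k₂−k₁).
e^(−k₁τ) = e^(−0.0953×7.70) = e^(−0.7338) = 0.4801; e^(−k₂τ) = e^(−0.5352) = 0.5856.
C_S = 0.0953×5.07/(0.0695−0.0953) × (0.4801−0.5856) = (-18.73)×(-0.1055) = 1.976 mol·L⁻¹.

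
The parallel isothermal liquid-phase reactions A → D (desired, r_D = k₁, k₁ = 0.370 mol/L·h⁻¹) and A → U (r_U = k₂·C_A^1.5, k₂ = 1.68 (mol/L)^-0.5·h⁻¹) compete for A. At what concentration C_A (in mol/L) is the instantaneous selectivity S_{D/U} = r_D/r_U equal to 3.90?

S_{D/U} = (k₁/k₂)·C_A^-1.5 ⇒ C_A = (S·k₂/k₁)^(1/(-1.5)).
= (3.90×1.68/0.370)^(-0.6667) = (17.71)^(-0.6667) = 0.147 mol/L.

0.147 mol/L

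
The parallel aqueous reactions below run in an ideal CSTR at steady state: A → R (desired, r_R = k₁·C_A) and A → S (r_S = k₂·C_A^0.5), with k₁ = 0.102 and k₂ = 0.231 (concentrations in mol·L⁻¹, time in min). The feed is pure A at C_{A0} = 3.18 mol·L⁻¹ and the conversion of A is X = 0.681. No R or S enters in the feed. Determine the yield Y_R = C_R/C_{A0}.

Exit C_A = C_{A0}(1−X) = 3.18×0.319 = 1.014 mol·L⁻¹.
In a CSTR the entire volume is at exit conditions, so r_R = 0.102×1.014 = 0.1035 and r_S = 0.231×1.014^0.5 = 0.2327.
Fraction of consumed A going to R: r_R/(r_R+r_S) = 0.3078.
C_R = 0.3078·C_{A0}·X = 0.3078×3.18×0.681 = 0.667 mol·L⁻¹; Y_R = C_R/C_{A0} = 0.210.

0.210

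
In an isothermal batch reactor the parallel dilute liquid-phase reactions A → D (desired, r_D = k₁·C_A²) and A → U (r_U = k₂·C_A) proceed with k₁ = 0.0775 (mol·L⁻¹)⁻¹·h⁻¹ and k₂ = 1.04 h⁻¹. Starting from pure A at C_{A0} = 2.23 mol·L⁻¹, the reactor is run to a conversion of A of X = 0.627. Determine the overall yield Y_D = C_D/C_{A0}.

0.0638

C_A = C_{A0}(1−X) = 0.8318 mol·L⁻¹.
Along a PFR/batch, dC_U/dC_A = −r_U/(r_D+r_U) = −k₂/(k₂+k₁·C_A).
Integrating from C_{A0} to C_A: C_U = (1.04/0.0775)·ln[(1.04+0.0775·2.23)/(1.04+0.0775·0.832)] = 13.42·ln(1.213/1.104) = 1.256 mol·L⁻¹.
Then C_D = (C_{A0}−C_A) − C_U = 1.398 − 1.256 = 0.1423 mol·L⁻¹.
Y_D = C_D/C_{A0} = 0.1423/2.23 = 0.0638.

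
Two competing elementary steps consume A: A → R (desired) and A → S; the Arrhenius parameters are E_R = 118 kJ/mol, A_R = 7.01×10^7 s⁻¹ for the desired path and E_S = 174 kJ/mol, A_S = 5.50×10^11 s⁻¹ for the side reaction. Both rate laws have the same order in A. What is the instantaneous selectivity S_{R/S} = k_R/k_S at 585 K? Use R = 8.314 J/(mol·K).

k_R/k_S = (A_R/A_S)·exp[−(E_R−E_S)/(RT)] = (A_R/A_S)·exp[(E_S−E_R)/(RT)].
(E_S−E_R)/(RT) = (174−118)×10³/(8.314×585) = 56000/4864 = 11.51.
k_R/k_S = (7.01×10^7/5.50×10^11)·exp(11.51) = 1.275×10^-4 × 1.001×10^5 = 12.8.
Since E_R < E_S, lowering the temperature improves selectivity toward R.

12.8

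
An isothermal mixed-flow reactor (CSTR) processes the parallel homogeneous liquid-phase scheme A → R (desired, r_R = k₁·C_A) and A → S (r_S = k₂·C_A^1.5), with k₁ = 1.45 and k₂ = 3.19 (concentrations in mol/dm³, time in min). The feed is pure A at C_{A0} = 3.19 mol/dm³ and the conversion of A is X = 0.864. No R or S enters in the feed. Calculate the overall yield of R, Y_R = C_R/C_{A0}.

0.353

Exit C_A = C_{A0}(1−X) = 3.19×0.136 = 0.4338 mol/dm³.
A CSTR operates uniformly at the exit composition, giving r_R = 0.6291 and r_S = 0.9116 (each k·C_A^n at C_A = 0.4338).
Fraction of consumed A going to R: r_R/(r_R+r_S) = 0.4083.
C_R = 0.4083·C_{A0}·X = 0.4083×3.19×0.864 = 1.13 mol/dm³; Y_R = C_R/C_{A0} = 0.353.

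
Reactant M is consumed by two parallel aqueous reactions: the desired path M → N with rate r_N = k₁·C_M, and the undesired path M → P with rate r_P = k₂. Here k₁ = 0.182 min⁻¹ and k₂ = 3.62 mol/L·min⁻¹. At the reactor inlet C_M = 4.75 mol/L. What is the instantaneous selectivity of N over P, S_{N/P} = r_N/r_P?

0.239

S_{N/P} = r_N/r_P = (k₁·C_M)/(k₂) = (k₁/k₂)·C_M.
= (0.182×4.750) / (3.62) = 0.8645/3.620 = 0.239.
Since the desired path is higher order in M, keeping C_M high (PFR or concentrated feed) favours N.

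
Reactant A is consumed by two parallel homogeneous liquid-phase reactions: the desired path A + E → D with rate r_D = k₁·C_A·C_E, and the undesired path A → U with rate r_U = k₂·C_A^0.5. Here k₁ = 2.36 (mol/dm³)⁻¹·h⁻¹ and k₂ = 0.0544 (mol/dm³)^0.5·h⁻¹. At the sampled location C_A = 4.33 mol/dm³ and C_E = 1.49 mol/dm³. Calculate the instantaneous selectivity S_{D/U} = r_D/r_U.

S_{D/U} = r_D/r_U = (k₁·C_A·C_E)/(k₂·C_A^0.5) = (k₁/k₂)·C_A^0.5·C_E.
= (2.36×4.330×1.490) / (0.0544×4.330^0.5) = 15.23/0.1132 = 135.
Since the desired path is higher order in A, keeping C_A high (PFR or concentrated feed) favours D.

135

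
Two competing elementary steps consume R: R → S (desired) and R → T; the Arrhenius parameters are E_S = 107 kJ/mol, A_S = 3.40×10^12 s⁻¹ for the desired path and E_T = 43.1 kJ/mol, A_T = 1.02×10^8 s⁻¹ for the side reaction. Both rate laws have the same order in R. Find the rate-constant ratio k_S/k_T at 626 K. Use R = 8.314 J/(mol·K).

Since both paths have the same order in R, the concentration cancels and S_{S/T} = k_S/k_T = (A_S/A_T)·exp[(E_T−E_S)/(RT)].
(E_T−E_S)/(RT) = (43.1−107)×10³/(8.314×626) = -63900/5205 = -12.28.
k_S/k_T = (3.40×10^12/1.02×10^8)·exp(-12.28) = 33333 × 4.654×10^-6 = 0.155.
Since E_S > E_T, raising the temperature improves selectivity toward S.

0.155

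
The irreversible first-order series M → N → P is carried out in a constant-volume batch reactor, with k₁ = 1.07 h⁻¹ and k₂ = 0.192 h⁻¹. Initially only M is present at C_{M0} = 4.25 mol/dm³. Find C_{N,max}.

2.92 mol/dm³

At the optimum, C_{N,max}/C_{M0} = (k₁/k₂)^[k₂/(k₂−k₁)].
= (1.07/0.192)^(0.192/(0.192−1.07)) = (5.573)^(-0.2187) = 0.6868.
C_{N,max} = 0.6868×4.25 = 2.92 mol/dm³.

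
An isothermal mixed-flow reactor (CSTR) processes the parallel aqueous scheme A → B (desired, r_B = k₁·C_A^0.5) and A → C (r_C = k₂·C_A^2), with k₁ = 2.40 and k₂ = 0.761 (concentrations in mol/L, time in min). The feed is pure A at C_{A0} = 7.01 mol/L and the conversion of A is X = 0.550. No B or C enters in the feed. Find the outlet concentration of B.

1.39 mol/L

Exit C_A = C_{A0}(1−X) = 7.01×0.450 = 3.154 mol/L.
Rates in a CSTR are evaluated at the outlet concentration: r_B = 2.40×3.154^0.5 = 4.263, r_C = 0.761×3.154^2 = 7.573.
Fraction of consumed A going to B: r_B/(r_B+r_C) = 0.3602.
C_B = 0.3602·C_{A0}·X = 0.3602×7.01×0.550 = 1.39 mol/L.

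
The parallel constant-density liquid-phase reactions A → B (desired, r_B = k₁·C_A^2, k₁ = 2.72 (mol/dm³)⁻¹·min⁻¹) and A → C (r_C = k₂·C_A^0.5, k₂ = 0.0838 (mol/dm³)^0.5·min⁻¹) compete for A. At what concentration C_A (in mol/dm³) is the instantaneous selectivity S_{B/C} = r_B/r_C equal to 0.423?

S_{B/C} = (k₁/k₂)·C_A^1.5 ⇒ C_A = (S·k₂/k₁)^(1/1.5).
= (0.423×0.0838/2.72)^(0.6667) = (0.01303)^(0.6667) = 0.0554 mol/dm³.

0.0554 mol/dm³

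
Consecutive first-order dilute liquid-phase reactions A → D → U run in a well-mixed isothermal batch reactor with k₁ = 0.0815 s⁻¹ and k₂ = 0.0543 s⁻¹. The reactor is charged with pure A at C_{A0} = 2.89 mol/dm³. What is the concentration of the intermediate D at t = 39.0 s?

Solving the coupled first-order balances gives C_D(t) = [k₁/(k₂−k₁)]·C_{A0}·(e^(−k₁t) − e^(−k₂t)).
e^(−k₁t) = e^(−0.0815×39.0) = e^(−3.179) = 0.04165; e^(−k₂t) = e^(−2.118) = 0.1203.
C_D = 0.0815×2.89/(0.0543−0.0815) × (0.04165−0.1203) = (-8.659)×(-0.07866) = 0.6811 mol/dm³.

0.681 mol/dm³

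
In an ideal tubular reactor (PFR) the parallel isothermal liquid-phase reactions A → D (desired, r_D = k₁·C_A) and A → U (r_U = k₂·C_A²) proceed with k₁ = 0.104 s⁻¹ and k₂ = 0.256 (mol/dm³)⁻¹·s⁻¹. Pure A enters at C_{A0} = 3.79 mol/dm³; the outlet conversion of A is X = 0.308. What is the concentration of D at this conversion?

C_A = C_{A0}(1−X) = 2.623 mol/dm³.
Along a PFR/batch, dC_D/dC_A = −r_D/(r_D+r_U) = −k₁/(k₁+k₂·C_A).
Integrating from C_{A0} to C_A: C_D = (0.104/0.256)·ln[(0.104+0.256·3.79)/(0.104+0.256·2.62)] = 0.4062·ln(1.074/0.7754) = 0.1324 mol/dm³.

0.132 mol/dm³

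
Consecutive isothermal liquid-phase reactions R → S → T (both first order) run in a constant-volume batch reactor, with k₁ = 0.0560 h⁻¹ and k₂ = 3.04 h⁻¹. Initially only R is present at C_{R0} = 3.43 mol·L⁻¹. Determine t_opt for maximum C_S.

1.34 h

The intermediate peaks when r₁ = r₂, i.e. k₁e^(−k₁t) = k₂e^(−k₂t), giving t_opt = ln(k₂/k₁)/(k₂−k₁).
= ln(3.04/0.0560)/(3.04−0.0560) = ln(54.29)/2.984 = 3.994/2.984 = 1.34 h.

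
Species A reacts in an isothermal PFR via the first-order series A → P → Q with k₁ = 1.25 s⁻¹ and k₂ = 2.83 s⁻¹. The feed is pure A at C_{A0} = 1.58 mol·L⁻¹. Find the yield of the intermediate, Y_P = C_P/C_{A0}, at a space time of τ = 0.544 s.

0.231

Solving the coupled first-order balances gives C_P(τ) = [k₁/(k₂−k₁)]·C_{A0}·(e^(−k₁τ) − e^(−k₂τ)).
e^(−k₁τ) = e^(−1.25×0.544) = e^(−0.6800) = 0.5066; e^(−k₂τ) = e^(−1.540) = 0.2145.
C_P = 1.25×1.58/(2.83−1.25) × (0.5066−0.2145) = 1.250×0.2921 = 0.3652 mol·L⁻¹.
Y_P = C_P/C_{A0} = 0.3652/1.58 = 0.231.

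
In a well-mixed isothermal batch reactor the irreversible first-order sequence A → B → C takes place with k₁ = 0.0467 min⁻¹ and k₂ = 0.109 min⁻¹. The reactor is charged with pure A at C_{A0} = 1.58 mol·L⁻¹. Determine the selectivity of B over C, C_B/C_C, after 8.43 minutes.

1.74

The intermediate concentration in a first-order A→B→C sequence is C_B = k₁C_{A0}(e^(−k₁t) − e^(−k₂t))/(k₂−k₁).
e^(−k₁t) = e^(−0.0467×8.43) = e^(−0.3937) = 0.6746; e^(−k₂t) = e^(−0.9189) = 0.3990.
C_B = 0.0467×1.58/(0.109−0.0467) × (0.6746−0.3990) = 1.184×0.2756 = 0.3264 mol·L⁻¹.
C_A = C_{A0}e^(−k₁t) = 1.066 mol·L⁻¹, so C_C = C_{A0}−C_A−C_B = 0.1878 mol·L⁻¹; C_B/C_C = 1.74.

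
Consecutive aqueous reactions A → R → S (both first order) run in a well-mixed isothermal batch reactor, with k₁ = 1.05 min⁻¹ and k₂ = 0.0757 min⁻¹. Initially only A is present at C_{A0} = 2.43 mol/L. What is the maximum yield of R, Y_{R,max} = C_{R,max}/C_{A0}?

0.815

At the optimum, C_{R,max}/C_{A0} = (k₁/k₂)^[k₂/(k₂−k₁)].
= (1.05/0.0757)^(0.0757/(0.0757−1.05)) = (13.87)^(-0.07770) = 0.8152.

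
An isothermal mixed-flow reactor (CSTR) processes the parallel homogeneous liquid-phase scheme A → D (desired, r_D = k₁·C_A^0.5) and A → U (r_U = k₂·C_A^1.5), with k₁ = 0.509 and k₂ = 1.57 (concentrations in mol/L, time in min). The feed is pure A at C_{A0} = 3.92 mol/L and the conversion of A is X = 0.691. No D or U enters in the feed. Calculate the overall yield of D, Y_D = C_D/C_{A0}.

0.146

Exit C_A = C_{A0}(1−X) = 3.92×0.309 = 1.211 mol/L.
Rates in a CSTR are evaluated at the outlet concentration: r_D = 0.509×1.211^0.5 = 0.5602, r_U = 1.57×1.211^1.5 = 2.093.
Fraction of consumed A going to D: r_D/(r_D+r_U) = 0.2111.
C_D = 0.2111·C_{A0}·X = 0.2111×3.92×0.691 = 0.572 mol/L; Y_D = C_D/C_{A0} = 0.146.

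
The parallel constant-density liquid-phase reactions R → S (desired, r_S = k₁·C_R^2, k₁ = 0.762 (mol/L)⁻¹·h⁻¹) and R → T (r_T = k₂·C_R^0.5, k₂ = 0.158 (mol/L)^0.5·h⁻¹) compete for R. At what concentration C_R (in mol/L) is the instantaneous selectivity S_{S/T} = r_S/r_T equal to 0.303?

0.158 mol/L

S_{S/T} = (k₁/k₂)·C_R^1.5 ⇒ C_R = (S·k₂/k₁)^(1/1.5).
= (0.303×0.158/0.762)^(0.6667) = (0.06283)^(0.6667) = 0.158 mol/L.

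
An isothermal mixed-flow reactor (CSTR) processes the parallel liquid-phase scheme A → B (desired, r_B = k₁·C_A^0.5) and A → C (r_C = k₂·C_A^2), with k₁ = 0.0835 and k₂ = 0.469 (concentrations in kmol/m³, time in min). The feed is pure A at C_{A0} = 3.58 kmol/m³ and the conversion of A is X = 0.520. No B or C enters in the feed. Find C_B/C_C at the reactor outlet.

Exit C_A = C_{A0}(1−X) = 3.58×0.480 = 1.718 kmol/m³.
Rates in a CSTR are evaluated at the outlet concentration: r_B = 0.0835×1.718^0.5 = 0.1095, r_C = 0.469×1.718^2 = 1.385.
Overall selectivity = C_B/C_C = r_Bτ/(r_Cτ) = r_B/r_C = 0.0790.

0.0790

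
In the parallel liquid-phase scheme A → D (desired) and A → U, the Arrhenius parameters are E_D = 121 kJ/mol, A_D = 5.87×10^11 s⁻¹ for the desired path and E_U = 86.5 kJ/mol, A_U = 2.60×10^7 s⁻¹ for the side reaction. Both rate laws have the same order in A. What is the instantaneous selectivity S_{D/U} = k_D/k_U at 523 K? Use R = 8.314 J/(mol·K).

Since both paths have the same order in A, the concentration cancels and S_{D/U} = k_D/k_U = (A_D/A_U)·exp[(E_U−E_D)/(RT)].
(E_U−E_D)/(RT) = (86.5−121)×10³/(8.314×523) = -34500/4348 = -7.934.
k_D/k_U = (5.87×10^11/2.60×10^7)·exp(-7.934) = 22577 × 3.583×10^-4 = 8.09.

8.09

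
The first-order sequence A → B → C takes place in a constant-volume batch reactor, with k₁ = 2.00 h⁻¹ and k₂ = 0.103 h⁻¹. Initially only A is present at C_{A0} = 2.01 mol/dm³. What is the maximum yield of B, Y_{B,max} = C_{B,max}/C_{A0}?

At the optimum, C_{B,max}/C_{A0} = (k₁/k₂)^[k₂/(k₂−k₁)].
= (2.00/0.103)^(0.103/(0.103−2.00)) = (19.42)^(-0.05430) = 0.8512.

0.851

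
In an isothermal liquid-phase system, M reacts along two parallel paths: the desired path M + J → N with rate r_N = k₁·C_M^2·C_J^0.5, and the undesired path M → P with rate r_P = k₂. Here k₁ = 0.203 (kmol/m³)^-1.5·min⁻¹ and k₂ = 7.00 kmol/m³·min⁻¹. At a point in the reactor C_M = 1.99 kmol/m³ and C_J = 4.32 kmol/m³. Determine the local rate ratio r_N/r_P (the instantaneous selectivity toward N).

S_{N/P} = r_N/r_P = (k₁·C_M^2·C_J^0.5)/(k₂) = (k₁/k₂)·C_M^2·C_J^0.5.
= (0.203×1.990^2×4.320^0.5) / (7.00) = 1.671/7.000 = 0.239.
Since the desired path is higher order in M, keeping C_M high (PFR or concentrated feed) favours N.

0.239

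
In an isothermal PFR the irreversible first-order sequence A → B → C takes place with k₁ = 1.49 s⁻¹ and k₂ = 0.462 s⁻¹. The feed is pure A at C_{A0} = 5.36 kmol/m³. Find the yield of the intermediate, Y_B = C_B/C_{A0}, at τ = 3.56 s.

The intermediate concentration in a first-order A→B→C sequence is C_B = k₁C_{A0}(e^(−k₁τ) − e^(−k₂τ))/(k₂−k₁).
e^(−k₁τ) = e^(−1.49×3.56) = e^(−5.304) = 0.004970; e^(−k₂τ) = e^(−1.645) = 0.1931.
C_B = 1.49×5.36/(0.462−1.49) × (0.004970−0.1931) = (-7.769)×(-0.1881) = 1.461 kmol/m³.
Y_B = C_B/C_{A0} = 1.461/5.36 = 0.273.

0.273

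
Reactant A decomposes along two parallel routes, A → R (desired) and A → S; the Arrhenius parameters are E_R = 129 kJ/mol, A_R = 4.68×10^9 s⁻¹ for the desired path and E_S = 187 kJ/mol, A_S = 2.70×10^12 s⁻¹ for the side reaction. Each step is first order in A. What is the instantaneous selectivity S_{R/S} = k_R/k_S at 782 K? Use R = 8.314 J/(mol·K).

Since both paths have the same order in A, the concentration cancels and S_{R/S} = k_R/k_S = (A_R/A_S)·exp[(E_S−E_R)/(RT)].
(E_S−E_R)/(RT) = (187−129)×10³/(8.314×782) = 58000/6502 = 8.921.
k_R/k_S = (4.68×10^9/2.70×10^12)·exp(8.921) = 0.001733 × 7487 = 13.0.
Since E_R < E_S, lowering the temperature improves selectivity toward R.

13.0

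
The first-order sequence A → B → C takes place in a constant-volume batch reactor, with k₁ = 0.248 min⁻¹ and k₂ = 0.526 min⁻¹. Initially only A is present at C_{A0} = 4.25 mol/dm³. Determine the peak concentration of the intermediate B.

Evaluating C_B at t_opt = ln(k₂/k₁)/(k₂−k₁) gives C_{B,max}/C_{A0} = (k₁/k₂)^[k₂/(k₂−k₁)].
= (0.248/0.526)^(0.526/(0.526−0.248)) = (0.4715)^(1.892) = 0.2411.
C_{B,max} = 0.2411×4.25 = 1.02 mol/dm³.

1.02 mol/dm³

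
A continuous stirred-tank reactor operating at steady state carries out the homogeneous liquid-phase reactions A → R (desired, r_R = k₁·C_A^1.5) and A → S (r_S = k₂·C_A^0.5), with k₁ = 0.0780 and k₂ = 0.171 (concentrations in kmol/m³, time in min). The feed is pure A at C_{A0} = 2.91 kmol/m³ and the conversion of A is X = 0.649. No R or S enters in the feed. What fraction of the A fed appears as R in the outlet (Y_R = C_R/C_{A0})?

0.206

Exit C_A = C_{A0}(1−X) = 2.91×0.351 = 1.021 kmol/m³.
A CSTR operates uniformly at the exit composition, giving r_R = 0.08052 and r_S = 0.1728 (each k·C_A^n at C_A = 1.021).
Fraction of consumed A going to R: r_R/(r_R+r_S) = 0.3178.
C_R = 0.3178·C_{A0}·X = 0.3178×2.91×0.649 = 0.600 kmol/m³; Y_R = C_R/C_{A0} = 0.206.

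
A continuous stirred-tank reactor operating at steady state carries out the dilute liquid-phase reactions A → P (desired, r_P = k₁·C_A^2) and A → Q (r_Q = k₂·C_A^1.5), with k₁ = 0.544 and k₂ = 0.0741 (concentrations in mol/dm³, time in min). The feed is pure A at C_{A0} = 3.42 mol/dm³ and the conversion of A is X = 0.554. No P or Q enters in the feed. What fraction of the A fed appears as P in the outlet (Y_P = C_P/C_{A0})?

Exit C_A = C_{A0}(1−X) = 3.42×0.446 = 1.525 mol/dm³.
A CSTR operates uniformly at the exit composition, giving r_P = 1.266 and r_Q = 0.1396 (each k·C_A^n at C_A = 1.525).
Fraction of consumed A going to P: r_P/(r_P+r_Q) = 0.9007.
C_P = 0.9007·C_{A0}·X = 0.9007×3.42×0.554 = 1.71 mol/dm³; Y_P = C_P/C_{A0} = 0.499.

0.499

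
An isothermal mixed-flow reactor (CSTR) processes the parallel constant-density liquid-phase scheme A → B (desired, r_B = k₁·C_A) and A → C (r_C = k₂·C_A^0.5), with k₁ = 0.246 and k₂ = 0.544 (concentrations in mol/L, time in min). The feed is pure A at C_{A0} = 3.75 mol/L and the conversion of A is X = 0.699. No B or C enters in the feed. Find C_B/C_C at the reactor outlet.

0.480

Exit C_A = C_{A0}(1−X) = 3.75×0.301 = 1.129 mol/L.
A CSTR operates uniformly at the exit composition, giving r_B = 0.2777 and r_C = 0.5780 (each k·C_A^n at C_A = 1.129).
Overall selectivity = C_B/C_C = r_Bτ/(r_Cτ) = r_B/r_C = 0.480.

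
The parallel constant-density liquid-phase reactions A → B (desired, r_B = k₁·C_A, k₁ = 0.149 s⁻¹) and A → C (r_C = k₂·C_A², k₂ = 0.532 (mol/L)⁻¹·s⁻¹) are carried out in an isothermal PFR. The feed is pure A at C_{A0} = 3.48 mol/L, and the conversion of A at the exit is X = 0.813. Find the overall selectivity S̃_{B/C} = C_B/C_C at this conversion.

C_A = C_{A0}(1−X) = 0.6508 mol/L.
Along a PFR/batch, dC_B/dC_A = −r_B/(r_B+r_C) = −k₁/(k₁+k₂·C_A).
Integrating from C_{A0} to C_A: C_B = (0.149/0.532)·ln[(0.149+0.532·3.48)/(0.149+0.532·0.651)] = 0.2801·ln(2.000/0.4952) = 0.3910 mol/L.
C_C = (C_{A0}−C_A)−C_B = 2.438 mol/L; S̃_{B/C} = 0.3910/2.438 = 0.160.

0.160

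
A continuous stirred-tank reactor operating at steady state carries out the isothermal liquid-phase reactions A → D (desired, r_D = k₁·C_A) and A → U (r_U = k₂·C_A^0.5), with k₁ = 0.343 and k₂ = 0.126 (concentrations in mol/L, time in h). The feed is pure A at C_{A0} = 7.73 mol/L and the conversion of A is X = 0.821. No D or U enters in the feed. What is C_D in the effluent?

4.84 mol/L

Exit C_A = C_{A0}(1−X) = 7.73×0.179 = 1.384 mol/L.
A CSTR operates uniformly at the exit composition, giving r_D = 0.4746 and r_U = 0.1482 (each k·C_A^n at C_A = 1.384).
Fraction of consumed A going to D: r_D/(r_D+r_U) = 0.7620.
C_D = 0.7620·C_{A0}·X = 0.7620×7.73×0.821 = 4.84 mol/L.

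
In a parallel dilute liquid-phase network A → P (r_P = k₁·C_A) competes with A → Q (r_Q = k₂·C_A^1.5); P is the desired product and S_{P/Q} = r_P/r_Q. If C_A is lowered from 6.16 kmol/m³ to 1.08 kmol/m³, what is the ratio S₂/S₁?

2.39

S_{P/Q} = (k₁/k₂)·C_A^-0.5, so S₂/S₁ = (C_{A,2}/C_{A,1})^-0.5.
= (1.08/6.16)^(-0.5) = (0.1753)^(-0.5) = 2.39.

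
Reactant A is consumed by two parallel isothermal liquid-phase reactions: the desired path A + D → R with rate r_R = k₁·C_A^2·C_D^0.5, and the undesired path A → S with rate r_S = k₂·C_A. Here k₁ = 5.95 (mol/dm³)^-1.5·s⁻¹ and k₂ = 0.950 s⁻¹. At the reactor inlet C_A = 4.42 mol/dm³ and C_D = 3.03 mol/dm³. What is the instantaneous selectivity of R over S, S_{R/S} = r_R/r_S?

S_{R/S} = r_R/r_S = (k₁·C_A^2·C_D^0.5)/(k₂·C_A) = (k₁/k₂)·C_A·C_D^0.5.
= (5.95×4.420^2×3.030^0.5) / (0.950×4.420) = 202.3/4.199 = 48.2.
Since the desired path is higher order in A, keeping C_A high (PFR or concentrated feed) favours R.

48.2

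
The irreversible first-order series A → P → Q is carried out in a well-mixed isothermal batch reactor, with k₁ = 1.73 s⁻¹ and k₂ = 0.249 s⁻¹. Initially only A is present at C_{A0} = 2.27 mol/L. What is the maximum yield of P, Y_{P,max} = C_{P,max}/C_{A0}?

At the optimum, C_{P,max}/C_{A0} = (k₁/k₂)^[k₂/(k₂−k₁)].
= (1.73/0.249)^(0.249/(0.249−1.73)) = (6.948)^(-0.1681) = 0.7219.

0.722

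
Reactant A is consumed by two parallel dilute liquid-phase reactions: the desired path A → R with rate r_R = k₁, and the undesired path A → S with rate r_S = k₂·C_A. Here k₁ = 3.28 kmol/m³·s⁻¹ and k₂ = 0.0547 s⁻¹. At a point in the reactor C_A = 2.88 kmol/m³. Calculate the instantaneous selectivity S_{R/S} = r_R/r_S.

S_{R/S} = r_R/r_S = (k₁)/(k₂·C_A) = (k₁/k₂)·C_A⁻¹.
= (3.28) / (0.0547×2.880) = 3.280/0.1575 = 20.8.
The undesired path is higher order in A, so low C_A (CSTR or dilute feed) favours R.

20.8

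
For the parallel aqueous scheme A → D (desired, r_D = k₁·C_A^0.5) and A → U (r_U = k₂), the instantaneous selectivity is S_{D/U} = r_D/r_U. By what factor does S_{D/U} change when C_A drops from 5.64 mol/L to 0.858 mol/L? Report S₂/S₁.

0.390

S_{D/U} = (k₁/k₂)·C_A^0.5, so S₂/S₁ = (C_{A,2}/C_{A,1})^0.5.
= (0.858/5.64)^0.5 = (0.1521)^0.5 = 0.390.
Selectivity toward D falls as C_A falls — high-concentration operation is favoured.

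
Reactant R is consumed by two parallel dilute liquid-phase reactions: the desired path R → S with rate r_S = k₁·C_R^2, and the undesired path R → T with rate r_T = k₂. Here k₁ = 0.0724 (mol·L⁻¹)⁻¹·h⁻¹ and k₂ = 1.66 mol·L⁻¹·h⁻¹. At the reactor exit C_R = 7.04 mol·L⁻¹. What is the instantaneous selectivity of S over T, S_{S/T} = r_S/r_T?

2.16

S_{S/T} = r_S/r_T = (k₁·C_R^2)/(k₂) = (k₁/k₂)·C_R^2.
= (0.0724×7.040^2) / (1.66) = 3.588/1.660 = 2.16.
Since the desired path is higher order in R, keeping C_R high (PFR or concentrated feed) favours S.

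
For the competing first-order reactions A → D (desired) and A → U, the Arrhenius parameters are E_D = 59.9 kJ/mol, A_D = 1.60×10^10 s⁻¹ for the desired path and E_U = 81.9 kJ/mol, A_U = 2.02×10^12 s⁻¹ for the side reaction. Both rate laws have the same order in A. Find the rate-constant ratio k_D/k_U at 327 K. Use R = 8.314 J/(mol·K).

With equal orders, S_{D/U} = k_D/k_U = (A_D/A_U)·exp[(E_U−E_D)/(RT)].
(E_U−E_D)/(RT) = (81.9−59.9)×10³/(8.314×327) = 22000/2719 = 8.092.
k_D/k_U = (1.60×10^10/2.02×10^12)·exp(8.092) = 0.007921 × 3269 = 25.9.

25.9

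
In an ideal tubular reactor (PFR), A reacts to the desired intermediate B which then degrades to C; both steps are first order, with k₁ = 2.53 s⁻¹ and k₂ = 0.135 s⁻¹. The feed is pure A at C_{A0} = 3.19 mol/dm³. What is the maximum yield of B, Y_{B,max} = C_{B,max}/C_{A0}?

For a first-order series the maximum intermediate yield is C_{B,max}/C_{A0} = (k₁/k₂)^[k₂/(k₂−k₁)].
= (2.53/0.135)^(0.135/(0.135−2.53)) = (18.74)^(-0.05637) = 0.8477.

0.848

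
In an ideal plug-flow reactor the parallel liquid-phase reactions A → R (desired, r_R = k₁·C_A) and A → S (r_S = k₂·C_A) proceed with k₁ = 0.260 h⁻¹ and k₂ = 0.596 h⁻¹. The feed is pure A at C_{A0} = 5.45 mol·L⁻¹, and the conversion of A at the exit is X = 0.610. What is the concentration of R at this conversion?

1.01 mol·L⁻¹

C_A = C_{A0}(1−X) = 2.126 mol·L⁻¹.
Both paths are first order in A, so the instantaneous fraction to R is constant: dC_R/d(−C_A) = k₁/(k₁+k₂) = 0.3037.
C_R = 0.3037·(C_{A0}−C_A) = 0.3037×3.325 = 1.01 mol·L⁻¹.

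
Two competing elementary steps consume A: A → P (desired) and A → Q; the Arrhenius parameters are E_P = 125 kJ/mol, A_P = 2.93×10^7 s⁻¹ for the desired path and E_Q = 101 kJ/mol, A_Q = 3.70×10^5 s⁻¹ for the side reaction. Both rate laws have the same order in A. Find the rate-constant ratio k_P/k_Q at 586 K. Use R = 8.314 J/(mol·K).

With equal orders, S_{P/Q} = k_P/k_Q = (A_P/A_Q)·exp[(E_Q−E_P)/(RT)].
(E_Q−E_P)/(RT) = (101−125)×10³/(8.314×586) = -24000/4872 = -4.926.
k_P/k_Q = (2.93×10^7/3.70×10^5)·exp(-4.926) = 79.19 × 0.007255 = 0.574.

0.574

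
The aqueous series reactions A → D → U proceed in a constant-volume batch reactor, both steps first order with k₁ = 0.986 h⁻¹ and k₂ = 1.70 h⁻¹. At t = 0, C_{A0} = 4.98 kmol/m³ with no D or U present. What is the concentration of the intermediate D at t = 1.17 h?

1.23 kmol/m³

Solving the coupled first-order balances gives C_D(t) = [k₁/(k₂−k₁)]·C_{A0}·(e^(−k₁t) − e^(−k₂t)).
e^(−k₁t) = e^(−0.986×1.17) = e^(−1.154) = 0.3155; e^(−k₂t) = e^(−1.989) = 0.1368.
C_D = 0.986×4.98/(1.70−0.986) × (0.3155−0.1368) = 6.877×0.1787 = 1.229 kmol/m³.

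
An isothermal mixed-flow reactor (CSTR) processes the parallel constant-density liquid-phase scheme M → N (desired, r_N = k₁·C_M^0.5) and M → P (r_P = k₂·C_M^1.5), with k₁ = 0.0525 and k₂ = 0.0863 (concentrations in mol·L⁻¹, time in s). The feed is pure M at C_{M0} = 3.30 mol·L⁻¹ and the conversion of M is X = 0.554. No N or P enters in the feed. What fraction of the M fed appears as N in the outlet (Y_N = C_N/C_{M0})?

0.162

Exit C_M = C_{M0}(1−X) = 3.30×0.446 = 1.472 mol·L⁻¹.
A CSTR operates uniformly at the exit composition, giving r_N = 0.06369 and r_P = 0.1541 (each k·C_M^n at C_M = 1.472).
Fraction of consumed M going to N: r_N/(r_N+r_P) = 0.2925.
C_N = 0.2925·C_{M0}·X = 0.2925×3.30×0.554 = 0.535 mol·L⁻¹; Y_N = C_N/C_{M0} = 0.162.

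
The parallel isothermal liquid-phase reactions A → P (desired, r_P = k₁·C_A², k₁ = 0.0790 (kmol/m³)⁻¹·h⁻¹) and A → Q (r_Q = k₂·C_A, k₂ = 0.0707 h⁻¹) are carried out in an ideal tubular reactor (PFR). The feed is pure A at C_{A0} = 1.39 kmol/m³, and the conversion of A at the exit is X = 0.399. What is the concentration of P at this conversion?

0.306 kmol/m³

C_A = C_{A0}(1−X) = 0.8354 kmol/m³.
Along a PFR/batch, dC_Q/dC_A = −r_Q/(r_P+r_Q) = −k₂/(k₂+k₁·C_A).
Integrating from C_{A0} to C_A: C_Q = (0.0707/0.0790)·ln[(0.0707+0.0790·1.39)/(0.0707+0.0790·0.835)] = 0.8949·ln(0.1805/0.1367) = 0.2488 kmol/m³.
Then C_P = (C_{A0}−C_A) − C_Q = 0.5546 − 0.2488 = 0.3058 kmol/m³.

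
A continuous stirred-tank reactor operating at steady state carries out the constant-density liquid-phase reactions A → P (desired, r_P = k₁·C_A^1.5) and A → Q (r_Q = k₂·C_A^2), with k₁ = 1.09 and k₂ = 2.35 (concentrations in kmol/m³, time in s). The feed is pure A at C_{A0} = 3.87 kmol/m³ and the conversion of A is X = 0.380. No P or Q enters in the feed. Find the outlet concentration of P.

0.339 kmol/m³

Exit C_A = C_{A0}(1−X) = 3.87×0.620 = 2.399 kmol/m³.
A CSTR operates uniformly at the exit composition, giving r_P = 4.051 and r_Q = 13.53 (each k·C_A^n at C_A = 2.399).
Fraction of consumed A going to P: r_P/(r_P+r_Q) = 0.2304.
C_P = 0.2304·C_{A0}·X = 0.2304×3.87×0.380 = 0.339 kmol/m³.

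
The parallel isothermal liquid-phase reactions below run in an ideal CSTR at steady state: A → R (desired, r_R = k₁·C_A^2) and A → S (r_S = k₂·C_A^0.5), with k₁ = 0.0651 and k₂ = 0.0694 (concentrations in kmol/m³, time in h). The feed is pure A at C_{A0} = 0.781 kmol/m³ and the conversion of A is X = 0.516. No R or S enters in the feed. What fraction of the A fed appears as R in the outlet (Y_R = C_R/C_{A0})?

Exit C_A = C_{A0}(1−X) = 0.781×0.484 = 0.3780 kmol/m³.
In a CSTR the entire volume is at exit conditions, so r_R = 0.0651×0.3780^2 = 0.009302 and r_S = 0.0694×0.3780^0.5 = 0.04267.
Fraction of consumed A going to R: r_R/(r_R+r_S) = 0.1790.
C_R = 0.1790·C_{A0}·X = 0.1790×0.781×0.516 = 0.0721 kmol/m³; Y_R = C_R/C_{A0} = 0.0924.

0.0924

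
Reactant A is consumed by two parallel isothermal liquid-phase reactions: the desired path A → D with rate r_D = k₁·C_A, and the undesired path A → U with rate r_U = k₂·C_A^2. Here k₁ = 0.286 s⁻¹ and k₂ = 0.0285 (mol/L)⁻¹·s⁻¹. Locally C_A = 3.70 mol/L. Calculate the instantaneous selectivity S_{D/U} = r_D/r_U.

S_{D/U} = r_D/r_U = (k₁·C_A)/(k₂·C_A^2) = (k₁/k₂)·C_A⁻¹.
= (0.286×3.700) / (0.0285×3.700^2) = 1.058/0.3902 = 2.71.
The undesired path is higher order in A, so low C_A (CSTR or dilute feed) favours D.

2.71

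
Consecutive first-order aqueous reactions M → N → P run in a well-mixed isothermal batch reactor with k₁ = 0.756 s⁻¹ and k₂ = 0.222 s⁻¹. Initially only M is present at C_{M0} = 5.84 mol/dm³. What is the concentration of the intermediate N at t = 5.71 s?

The intermediate concentration in a first-order A→B→C sequence is C_N = k₁C_{M0}(e^(−k₁t) − e^(−k₂t))/(k₂−k₁).
e^(−k₁t) = e^(−0.756×5.71) = e^(−4.317) = 0.01334; e^(−k₂t) = e^(−1.268) = 0.2815.
C_N = 0.756×5.84/(0.222−0.756) × (0.01334−0.2815) = (-8.268)×(-0.2682) = 2.217 mol/dm³.

2.22 mol/dm³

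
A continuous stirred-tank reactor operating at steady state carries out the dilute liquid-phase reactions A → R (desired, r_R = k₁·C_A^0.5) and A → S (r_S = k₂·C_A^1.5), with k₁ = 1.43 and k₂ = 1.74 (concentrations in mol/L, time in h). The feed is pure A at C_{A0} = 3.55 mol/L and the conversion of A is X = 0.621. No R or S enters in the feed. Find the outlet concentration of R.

Exit C_A = C_{A0}(1−X) = 3.55×0.379 = 1.345 mol/L.
Rates in a CSTR are evaluated at the outlet concentration: r_R = 1.43×1.345^0.5 = 1.659, r_S = 1.74×1.345^1.5 = 2.716.
Fraction of consumed A going to R: r_R/(r_R+r_S) = 0.3792.
C_R = 0.3792·C_{A0}·X = 0.3792×3.55×0.621 = 0.836 mol/L.

0.836 mol/L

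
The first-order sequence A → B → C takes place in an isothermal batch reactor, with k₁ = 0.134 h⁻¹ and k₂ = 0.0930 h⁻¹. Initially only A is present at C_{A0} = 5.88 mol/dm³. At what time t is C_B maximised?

8.91 h

For first-order series the maximum of C_B occurs at t_opt = ln(k₂/k₁)/(k₂−k₁).
= ln(0.0930/0.134)/(0.0930−0.134) = ln(0.6940)/-0.04100 = -0.3652/-0.04100 = 8.91 h.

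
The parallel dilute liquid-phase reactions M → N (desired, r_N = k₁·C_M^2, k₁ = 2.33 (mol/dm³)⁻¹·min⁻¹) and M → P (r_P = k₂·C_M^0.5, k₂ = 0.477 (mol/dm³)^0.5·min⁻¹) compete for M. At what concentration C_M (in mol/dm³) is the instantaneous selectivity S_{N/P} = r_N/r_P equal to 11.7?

1.79 mol/dm³

S_{N/P} = (k₁/k₂)·C_M^1.5 ⇒ C_M = (S·k₂/k₁)^(1/1.5).
= (11.7×0.477/2.33)^(0.6667) = (2.395)^(0.6667) = 1.79 mol/dm³.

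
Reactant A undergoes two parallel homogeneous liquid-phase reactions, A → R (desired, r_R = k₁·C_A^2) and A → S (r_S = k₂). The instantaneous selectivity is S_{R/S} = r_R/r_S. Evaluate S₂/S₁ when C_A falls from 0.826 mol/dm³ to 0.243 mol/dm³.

0.0865

S_{R/S} = (k₁/k₂)·C_A^2, so S₂/S₁ = (C_{A,2}/C_{A,1})^2.
= (0.243/0.826)^2 = (0.2942)^2 = 0.0865.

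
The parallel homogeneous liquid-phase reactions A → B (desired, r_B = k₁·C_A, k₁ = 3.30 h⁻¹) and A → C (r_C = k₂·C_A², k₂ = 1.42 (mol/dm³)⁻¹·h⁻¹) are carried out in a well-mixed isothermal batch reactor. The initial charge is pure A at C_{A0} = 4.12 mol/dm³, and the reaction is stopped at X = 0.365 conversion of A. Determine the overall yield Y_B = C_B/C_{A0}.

0.150

C_A = C_{A0}(1−X) = 2.616 mol/dm³.
Along a PFR/batch, dC_B/dC_A = −r_B/(r_B+r_C) = −k₁/(k₁+k₂·C_A).
Integrating from C_{A0} to C_A: C_B = (3.30/1.42)·ln[(3.30+1.42·4.12)/(3.30+1.42·2.62)] = 2.324·ln(9.150/7.015) = 0.6176 mol/dm³.
Y_B = C_B/C_{A0} = 0.6176/4.12 = 0.150.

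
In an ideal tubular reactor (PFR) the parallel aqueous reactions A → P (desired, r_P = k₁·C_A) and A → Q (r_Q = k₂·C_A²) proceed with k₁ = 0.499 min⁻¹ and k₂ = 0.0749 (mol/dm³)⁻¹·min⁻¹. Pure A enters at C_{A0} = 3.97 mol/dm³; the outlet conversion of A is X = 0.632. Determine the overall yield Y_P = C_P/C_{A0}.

0.452

C_A = C_{A0}(1−X) = 1.461 mol/dm³.
Along a PFR/batch, dC_P/dC_A = −r_P/(r_P+r_Q) = −k₁/(k₁+k₂·C_A).
Integrating from C_{A0} to C_A: C_P = (0.499/0.0749)·ln[(0.499+0.0749·3.97)/(0.499+0.0749·1.46)] = 6.662·ln(0.7964/0.6084) = 1.793 mol/dm³.
Y_P = C_P/C_{A0} = 1.793/3.97 = 0.452.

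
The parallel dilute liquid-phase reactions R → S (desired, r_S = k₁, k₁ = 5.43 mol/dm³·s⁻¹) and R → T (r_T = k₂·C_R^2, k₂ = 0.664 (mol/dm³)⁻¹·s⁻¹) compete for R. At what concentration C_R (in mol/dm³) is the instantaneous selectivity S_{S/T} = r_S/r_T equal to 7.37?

1.05 mol/dm³

S_{S/T} = (k₁/k₂)·C_R^-2 ⇒ C_R = (S·k₂/k₁)^(-0.5).
= (7.37×0.664/5.43)^(-0.5) = (0.9012)^(-0.5) = 1.05 mol/dm³.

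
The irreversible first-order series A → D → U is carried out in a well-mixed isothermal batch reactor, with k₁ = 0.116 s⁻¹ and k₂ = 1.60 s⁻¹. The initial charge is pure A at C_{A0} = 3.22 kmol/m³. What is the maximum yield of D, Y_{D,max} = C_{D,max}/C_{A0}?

0.0591

Evaluating C_D at t_opt = ln(k₂/k₁)/(k₂−k₁) gives C_{D,max}/C_{A0} = (k₁/k₂)^[k₂/(k₂−k₁)].
= (0.116/1.60)^(1.60/(1.60−0.116)) = (0.07250)^(1.078) = 0.05905.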